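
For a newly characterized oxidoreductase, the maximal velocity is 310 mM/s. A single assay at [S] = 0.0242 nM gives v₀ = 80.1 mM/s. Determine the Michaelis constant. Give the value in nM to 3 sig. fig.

From v = Vmax[S]/(Km+[S]), Km = [S](Vmax − v)/v.
Km = 0.0242 × (310 − 80.1) / 80.1 = 5.564/80.1 = 0.0695 nM.

0.0695 nM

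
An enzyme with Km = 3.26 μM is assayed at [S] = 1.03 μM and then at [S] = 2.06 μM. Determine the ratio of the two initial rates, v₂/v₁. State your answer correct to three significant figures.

The fractional saturations are [S]/(Km+[S]) = 1.03/4.290 = 0.2401 and 2.06/5.320 = 0.3872.
v₂/v₁ is just their ratio: 0.3872/0.2401 = 1.61.

1.61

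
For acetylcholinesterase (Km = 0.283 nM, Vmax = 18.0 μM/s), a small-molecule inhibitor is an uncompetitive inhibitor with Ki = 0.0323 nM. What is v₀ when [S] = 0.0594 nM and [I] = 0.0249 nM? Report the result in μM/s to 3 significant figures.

2.75 μM/s

With α = 1 + [I]/Ki = 1 + 0.0249/0.0323 = 1.771, the uncompetitive rate law is v = (Vmax/α)·[S] / (Km/α + [S]).
v = (18.0/1.771)×0.0594 / (0.283/1.771 + 0.0594) = 0.6038/0.2192 = 2.75 μM/s.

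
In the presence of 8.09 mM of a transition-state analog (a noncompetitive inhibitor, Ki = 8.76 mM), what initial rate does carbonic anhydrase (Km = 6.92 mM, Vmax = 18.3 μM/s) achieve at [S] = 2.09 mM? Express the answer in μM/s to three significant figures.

2.21 μM/s

α = 1 + [I]/Ki = 1 + 8.09/8.76 = 1.924.
For a noncompetitive inhibitor, Vmax is reduced to Vmax/α while Km is unchanged: Km,app = 6.92 mM, Vmax,app = 9.51 μM/s.
v = Vmax,app·[S]/(Km,app + [S]) = 9.51 × 2.09/(6.92 + 2.09) = 2.21 μM/s.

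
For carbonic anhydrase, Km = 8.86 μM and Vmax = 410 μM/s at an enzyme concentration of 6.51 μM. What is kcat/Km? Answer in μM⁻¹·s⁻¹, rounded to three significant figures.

kcat = Vmax/[E]total = 410/6.51 = 63.0 s⁻¹.
kcat/Km = 63.0/8.86 = 7.11 μM⁻¹·s⁻¹.

7.11 μM⁻¹·s⁻¹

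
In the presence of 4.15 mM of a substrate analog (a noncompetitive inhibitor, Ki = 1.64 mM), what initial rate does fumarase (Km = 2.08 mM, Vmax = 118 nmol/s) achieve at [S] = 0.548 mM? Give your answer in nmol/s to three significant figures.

6.97 nmol/s

With α = 1 + [I]/Ki = 1 + 4.15/1.64 = 3.530, the noncompetitive rate law is v = (Vmax/α)·[S] / (Km + [S]).
v = (118/3.530)×0.548 / (2.08 + 0.548) = 18.32/2.628 = 6.97 nmol/s.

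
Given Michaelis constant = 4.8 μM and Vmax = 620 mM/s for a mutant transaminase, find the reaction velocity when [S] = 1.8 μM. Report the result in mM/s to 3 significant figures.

169 mM/s

[S]/(Km+[S]) = 1.8/6.600 = 0.2727, the fractional saturation.
v = 0.2727 × Vmax = 0.2727 × 620 = 169 mM/s.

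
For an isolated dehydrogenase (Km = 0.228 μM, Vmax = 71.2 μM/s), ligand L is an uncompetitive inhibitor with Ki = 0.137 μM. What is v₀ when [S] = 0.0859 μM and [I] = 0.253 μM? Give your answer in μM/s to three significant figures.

α = 1 + [I]/Ki = 1 + 0.253/0.137 = 2.847.
For an uncompetitive inhibitor, both parameters are divided by α, giving Vmax/α and Km/α: Km,app = 0.0801 μM, Vmax,app = 25.0 μM/s.
v = Vmax,app·[S]/(Km,app + [S]) = 25.0 × 0.0859/(0.0801 + 0.0859) = 12.9 μM/s.

12.9 μM/s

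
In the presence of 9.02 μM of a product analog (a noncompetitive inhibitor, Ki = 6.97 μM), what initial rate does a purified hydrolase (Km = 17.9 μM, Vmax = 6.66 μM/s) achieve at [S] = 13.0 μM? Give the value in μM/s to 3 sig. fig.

With α = 1 + [I]/Ki = 1 + 9.02/6.97 = 2.294, the noncompetitive rate law is v = (Vmax/α)·[S] / (Km + [S]).
v = (6.66/2.294)×13.0 / (17.9 + 13.0) = 37.74/30.90 = 1.22 μM/s.

1.22 μM/s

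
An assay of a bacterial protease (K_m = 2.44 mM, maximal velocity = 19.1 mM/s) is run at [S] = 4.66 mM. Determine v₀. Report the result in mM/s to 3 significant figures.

12.5 mM/s

[S]/(Km+[S]) = 4.66/7.100 = 0.6563, the fractional saturation.
v = 0.6563 × Vmax = 0.6563 × 19.1 = 12.5 mM/s.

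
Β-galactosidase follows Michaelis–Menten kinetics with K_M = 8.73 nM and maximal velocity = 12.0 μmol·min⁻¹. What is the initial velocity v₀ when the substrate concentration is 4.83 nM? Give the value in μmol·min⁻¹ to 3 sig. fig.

4.27 μmol·min⁻¹

[S]/(Km+[S]) = 4.83/13.56 = 0.3562, the fractional saturation.
v = 0.3562 × Vmax = 0.3562 × 12.0 = 4.27 μmol·min⁻¹.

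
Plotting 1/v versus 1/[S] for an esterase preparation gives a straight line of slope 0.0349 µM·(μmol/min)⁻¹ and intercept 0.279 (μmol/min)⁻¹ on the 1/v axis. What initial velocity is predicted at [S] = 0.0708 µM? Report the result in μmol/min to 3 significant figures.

1.30 μmol/min

The y-intercept is 1/Vmax, so Vmax = 1/0.279 = 3.58 μmol/min.
The slope is Km/Vmax, so Km = 0.0349 × 3.58 = 0.125 µM.
Then v = 3.58 × 0.0708/(0.125 + 0.0708) = 1.30 μmol/min.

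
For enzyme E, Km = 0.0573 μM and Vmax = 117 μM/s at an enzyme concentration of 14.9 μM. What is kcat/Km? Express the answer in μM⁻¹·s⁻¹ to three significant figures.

137 μM⁻¹·s⁻¹

kcat = Vmax/[E]total = 117/14.9 = 7.85 s⁻¹.
kcat/Km = 7.85/0.0573 = 137 μM⁻¹·s⁻¹.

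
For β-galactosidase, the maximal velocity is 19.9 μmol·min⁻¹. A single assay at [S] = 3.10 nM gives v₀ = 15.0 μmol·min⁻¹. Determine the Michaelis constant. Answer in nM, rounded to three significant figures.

1.01 nM

v/Vmax = 15.0/19.9 = 0.7538 = [S]/(Km+[S]).
So Km + [S] = [S]/0.7538 = 4.113 nM, giving Km = 4.113 − 3.10 = 1.01 nM.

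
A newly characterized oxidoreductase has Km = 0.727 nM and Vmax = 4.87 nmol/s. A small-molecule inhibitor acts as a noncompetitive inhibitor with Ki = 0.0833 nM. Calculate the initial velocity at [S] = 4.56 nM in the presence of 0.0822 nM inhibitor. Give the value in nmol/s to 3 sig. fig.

2.11 nmol/s

With α = 1 + [I]/Ki = 1 + 0.0822/0.0833 = 1.987, the noncompetitive rate law is v = (Vmax/α)·[S] / (Km + [S]).
v = (4.87/1.987)×4.56 / (0.727 + 4.56) = 11.18/5.287 = 2.11 nmol/s.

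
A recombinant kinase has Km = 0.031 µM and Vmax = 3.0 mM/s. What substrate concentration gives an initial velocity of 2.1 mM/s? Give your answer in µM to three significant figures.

0.0723 µM

The required fractional saturation is v/Vmax = 2.1/3.0 = 0.7000.
Then [S]/(Km+[S]) = 0.7000 ⇒ [S] = 0.031 × 0.7000/(1 − 0.7000) = 0.0723 µM.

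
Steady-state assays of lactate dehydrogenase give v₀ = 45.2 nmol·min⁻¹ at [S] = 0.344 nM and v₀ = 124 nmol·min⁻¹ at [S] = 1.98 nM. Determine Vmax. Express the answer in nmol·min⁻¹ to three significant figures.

From v = Vmax[S]/(Km+[S]), each point gives Vmax = v(Km+[S])/[S].
Equating: 45.2(Km+0.344)/0.344 = 124(Km+1.98)/1.98.
131.4·Km + 45.2 = 62.63·Km + 124, so (131.4 − 62.63)·Km = 124 − 45.2.
Km = 78.80/68.77 = 1.15 nM; then Vmax = 45.2(1.15+0.344)/0.344 = 196 nmol·min⁻¹.

196 nmol·min⁻¹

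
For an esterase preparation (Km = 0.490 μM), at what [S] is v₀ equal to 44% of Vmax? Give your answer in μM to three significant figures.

0.385 μM

v/Vmax = [S]/(Km+[S]) = 0.44, so [S] = Km·0.44/(1 − 0.44) = 0.490 × 0.7857.
[S] = 0.385 μM.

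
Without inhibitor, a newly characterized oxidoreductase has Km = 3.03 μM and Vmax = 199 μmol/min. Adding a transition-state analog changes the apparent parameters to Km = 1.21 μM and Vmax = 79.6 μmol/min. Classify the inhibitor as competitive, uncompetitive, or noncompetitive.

uncompetitive

Both Km and Vmax decrease by the same factor (~2.50-fold) — characteristic of uncompetitive inhibition.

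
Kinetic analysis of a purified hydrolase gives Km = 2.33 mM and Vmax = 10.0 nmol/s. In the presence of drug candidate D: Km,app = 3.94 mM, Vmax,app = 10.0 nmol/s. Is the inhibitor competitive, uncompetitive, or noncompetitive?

competitive

Km increases (2.33 → 3.94 mM) while Vmax is unchanged — the hallmark of competitive inhibition.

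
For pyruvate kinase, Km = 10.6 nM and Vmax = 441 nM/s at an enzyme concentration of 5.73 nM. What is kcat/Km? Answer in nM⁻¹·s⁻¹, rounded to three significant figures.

7.26 nM⁻¹·s⁻¹

kcat = Vmax/[E]total = 441/5.73 = 77.0 s⁻¹.
kcat/Km = 77.0/10.6 = 7.26 nM⁻¹·s⁻¹.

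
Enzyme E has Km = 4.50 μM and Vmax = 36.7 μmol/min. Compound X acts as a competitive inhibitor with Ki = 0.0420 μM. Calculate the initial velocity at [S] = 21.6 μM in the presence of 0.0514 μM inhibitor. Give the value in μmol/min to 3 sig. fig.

α = 1 + [I]/Ki = 1 + 0.0514/0.0420 = 2.224.
For a competitive inhibitor, Vmax is unchanged and the apparent Km becomes α·Km: Km,app = 10.0 μM, Vmax,app = 36.7 μmol/min.
v = Vmax,app·[S]/(Km,app + [S]) = 36.7 × 21.6/(10.0 + 21.6) = 25.1 μmol/min.

25.1 μmol/min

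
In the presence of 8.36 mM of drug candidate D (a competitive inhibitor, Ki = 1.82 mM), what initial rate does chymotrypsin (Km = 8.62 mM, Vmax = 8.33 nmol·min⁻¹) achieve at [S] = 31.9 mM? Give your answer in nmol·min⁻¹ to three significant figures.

3.32 nmol·min⁻¹

With α = 1 + [I]/Ki = 1 + 8.36/1.82 = 5.593, the competitive rate law is v = Vmax[S] / (αKm + [S]).
v = 8.33×31.9 / (5.593×8.62 + 31.9) = 265.7/80.12 = 3.32 nmol·min⁻¹.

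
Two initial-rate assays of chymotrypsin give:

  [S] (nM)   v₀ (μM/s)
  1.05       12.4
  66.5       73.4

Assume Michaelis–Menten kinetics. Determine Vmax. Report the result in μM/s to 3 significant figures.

79.7 μM/s

From v = Vmax[S]/(Km+[S]), each point gives Vmax = v(Km+[S])/[S].
Equating: 12.4(Km+1.05)/1.05 = 73.4(Km+66.5)/66.5.
11.81·Km + 12.4 = 1.104·Km + 73.4, so (11.81 − 1.104)·Km = 73.4 − 12.4.
Km = 61.00/10.71 = 5.70 nM; then Vmax = 12.4(5.70+1.05)/1.05 = 79.7 μM/s.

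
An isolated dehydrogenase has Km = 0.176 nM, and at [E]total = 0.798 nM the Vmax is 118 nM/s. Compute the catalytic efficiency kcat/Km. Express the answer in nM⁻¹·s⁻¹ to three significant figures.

kcat = Vmax/[E]total = 118/0.798 = 148 s⁻¹.
kcat/Km = 148/0.176 = 840 nM⁻¹·s⁻¹.

840 nM⁻¹·s⁻¹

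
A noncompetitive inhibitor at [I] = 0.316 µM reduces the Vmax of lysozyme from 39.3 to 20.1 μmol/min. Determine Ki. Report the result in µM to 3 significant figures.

Noncompetitive: Vmax,app = Vmax/α with α = 1 + [I]/Ki.
α = Vmax/Vmax,app = 39.3/20.1 = 1.955.
Since α = 1 + [I]/Ki, [I]/Ki = 1.955 − 1 = 0.9552 and Ki = 0.316/0.9552 = 0.331 µM.

0.331 µM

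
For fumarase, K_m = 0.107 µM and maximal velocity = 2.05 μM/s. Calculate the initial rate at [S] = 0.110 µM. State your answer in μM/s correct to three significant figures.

v = Vmax·[S]/(Km + [S]) = 2.05 × 0.110 / (0.107 + 0.110)
  = 0.2255 / 0.2170 = 1.04 μM/s.

1.04 μM/s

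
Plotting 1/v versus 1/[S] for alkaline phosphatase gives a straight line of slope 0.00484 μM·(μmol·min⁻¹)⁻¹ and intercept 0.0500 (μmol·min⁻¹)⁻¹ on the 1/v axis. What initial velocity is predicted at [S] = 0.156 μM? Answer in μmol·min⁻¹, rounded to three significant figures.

The y-intercept is 1/Vmax, so Vmax = 1/0.0500 = 20.0 μmol·min⁻¹.
The slope is Km/Vmax, so Km = 0.00484 × 20.0 = 0.0968 μM.
Then v = 20.0 × 0.156/(0.0968 + 0.156) = 12.3 μmol·min⁻¹.

12.3 μmol·min⁻¹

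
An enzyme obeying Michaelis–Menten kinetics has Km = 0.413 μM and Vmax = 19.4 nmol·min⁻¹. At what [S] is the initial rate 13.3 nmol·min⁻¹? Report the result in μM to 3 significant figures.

0.900 μM

Rearranging v = Vmax[S]/(Km+[S]) gives [S] = Km·v/(Vmax − v).
[S] = 0.413 × 13.3 / (19.4 − 13.3) = 5.493/6.100 = 0.900 μM.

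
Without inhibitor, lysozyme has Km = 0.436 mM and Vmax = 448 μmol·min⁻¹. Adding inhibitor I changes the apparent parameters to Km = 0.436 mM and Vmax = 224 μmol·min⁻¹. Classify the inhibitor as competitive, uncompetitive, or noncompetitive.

Vmax decreases (448 → 224 μmol·min⁻¹) while Km is unchanged — pure noncompetitive inhibition.

noncompetitive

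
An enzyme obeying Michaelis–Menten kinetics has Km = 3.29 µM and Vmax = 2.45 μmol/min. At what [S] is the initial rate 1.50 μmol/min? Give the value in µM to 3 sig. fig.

5.19 µM

Rearranging v = Vmax[S]/(Km+[S]) gives [S] = Km·v/(Vmax − v).
[S] = 3.29 × 1.50 / (2.45 − 1.50) = 4.935/0.9500 = 5.19 µM.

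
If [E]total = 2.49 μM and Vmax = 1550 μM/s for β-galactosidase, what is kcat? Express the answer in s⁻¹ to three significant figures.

622 s⁻¹

kcat = Vmax/[E]total = 1550 μM/s / 2.49 μM = 622 s⁻¹.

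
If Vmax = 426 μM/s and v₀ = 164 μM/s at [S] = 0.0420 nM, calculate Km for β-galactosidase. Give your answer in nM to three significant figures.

0.0671 nM

From v = Vmax[S]/(Km+[S]), Km = [S](Vmax − v)/v.
Km = 0.0420 × (426 − 164) / 164 = 11.00/164 = 0.0671 nM.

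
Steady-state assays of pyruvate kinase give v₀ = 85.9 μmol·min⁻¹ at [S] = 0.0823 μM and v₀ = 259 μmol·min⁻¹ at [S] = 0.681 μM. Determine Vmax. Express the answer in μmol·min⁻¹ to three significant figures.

358 μmol·min⁻¹

From v = Vmax[S]/(Km+[S]), each point gives Vmax = v(Km+[S])/[S].
Equating: 85.9(Km+0.0823)/0.0823 = 259(Km+0.681)/0.681.
1044·Km + 85.9 = 380.3·Km + 259, so (1044 − 380.3)·Km = 259 − 85.9.
Km = 173.1/663.4 = 0.261 μM; then Vmax = 85.9(0.261+0.0823)/0.0823 = 358 μmol·min⁻¹.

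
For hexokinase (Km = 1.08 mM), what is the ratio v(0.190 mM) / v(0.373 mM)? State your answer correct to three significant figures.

The fractional saturations are [S]/(Km+[S]) = 0.373/1.453 = 0.2567 and 0.190/1.270 = 0.1496.
v₂/v₁ is just their ratio: 0.1496/0.2567 = 0.583.

0.583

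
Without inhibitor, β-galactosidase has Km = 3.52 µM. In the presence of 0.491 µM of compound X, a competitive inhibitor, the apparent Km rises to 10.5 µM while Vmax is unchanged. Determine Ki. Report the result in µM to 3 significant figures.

Competitive: Km,app = α·Km with α = 1 + [I]/Ki.
α = Km,app/Km = 10.5/3.52 = 2.983.
Since α = 1 + [I]/Ki, [I]/Ki = 2.983 − 1 = 1.983 and Ki = 0.491/1.983 = 0.248 µM.

0.248 µM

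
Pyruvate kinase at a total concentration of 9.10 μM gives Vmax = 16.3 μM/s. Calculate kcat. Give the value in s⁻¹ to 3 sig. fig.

kcat = Vmax/[E]total = 16.3 μM/s / 9.10 μM = 1.79 s⁻¹.

1.79 s⁻¹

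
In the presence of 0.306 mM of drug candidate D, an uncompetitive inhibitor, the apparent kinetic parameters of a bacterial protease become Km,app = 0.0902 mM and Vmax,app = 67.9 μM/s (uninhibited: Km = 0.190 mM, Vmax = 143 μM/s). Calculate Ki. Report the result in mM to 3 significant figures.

0.277 mM

Uncompetitive: Vmax,app = Vmax/α (and Km,app = Km/α) with α = 1 + [I]/Ki.
α = Vmax/Vmax,app = 143/67.9 = 2.106.
Since α = 1 + [I]/Ki, [I]/Ki = 2.106 − 1 = 1.106 and Ki = 0.306/1.106 = 0.277 mM.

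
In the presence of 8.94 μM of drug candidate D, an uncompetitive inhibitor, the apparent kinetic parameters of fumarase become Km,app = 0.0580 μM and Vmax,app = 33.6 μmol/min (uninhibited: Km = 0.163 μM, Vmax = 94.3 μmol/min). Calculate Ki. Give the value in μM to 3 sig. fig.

4.95 μM

Uncompetitive: Vmax,app = Vmax/α (and Km,app = Km/α) with α = 1 + [I]/Ki.
α = Vmax/Vmax,app = 94.3/33.6 = 2.807.
Since α = 1 + [I]/Ki, [I]/Ki = 2.807 − 1 = 1.807 and Ki = 8.94/1.807 = 4.95 μM.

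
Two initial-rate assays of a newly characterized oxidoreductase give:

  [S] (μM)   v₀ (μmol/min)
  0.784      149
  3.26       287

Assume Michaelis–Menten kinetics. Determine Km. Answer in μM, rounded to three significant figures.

1.35 μM

In reciprocal form, 1/v = (Km/Vmax)·(1/[S]) + 1/Vmax. The two points give (1/[S], 1/v) = (1.276, 0.006711) and (0.3067, 0.003484).
Slope = (0.006711 − 0.003484)/(1.276 − 0.3067) = 0.003331; intercept = 0.006711 − 0.003331×1.276 = 0.002462.
Vmax = 1/intercept = 406 μmol/min; Km = slope × Vmax = 0.003331 × 406 = 1.35 μM.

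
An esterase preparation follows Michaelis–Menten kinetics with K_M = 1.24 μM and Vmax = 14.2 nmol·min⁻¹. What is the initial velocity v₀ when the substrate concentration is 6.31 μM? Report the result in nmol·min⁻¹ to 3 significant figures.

11.9 nmol·min⁻¹

v = Vmax·[S]/(Km + [S]) = 14.2 × 6.31 / (1.24 + 6.31)
  = 89.60 / 7.550 = 11.9 nmol·min⁻¹.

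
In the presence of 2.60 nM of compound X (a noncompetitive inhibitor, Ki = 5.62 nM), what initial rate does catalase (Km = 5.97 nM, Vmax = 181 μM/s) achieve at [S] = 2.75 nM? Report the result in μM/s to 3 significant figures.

39.0 μM/s

α = 1 + [I]/Ki = 1 + 2.60/5.62 = 1.463.
For a noncompetitive inhibitor, Vmax is reduced to Vmax/α while Km is unchanged: Km,app = 5.97 nM, Vmax,app = 124 μM/s.
v = Vmax,app·[S]/(Km,app + [S]) = 124 × 2.75/(5.97 + 2.75) = 39.0 μM/s.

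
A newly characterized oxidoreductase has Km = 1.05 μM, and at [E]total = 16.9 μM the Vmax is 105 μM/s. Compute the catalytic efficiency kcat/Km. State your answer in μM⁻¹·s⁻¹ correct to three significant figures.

kcat = Vmax/[E]total = 105/16.9 = 6.21 s⁻¹.
kcat/Km = 6.21/1.05 = 5.92 μM⁻¹·s⁻¹.

5.92 μM⁻¹·s⁻¹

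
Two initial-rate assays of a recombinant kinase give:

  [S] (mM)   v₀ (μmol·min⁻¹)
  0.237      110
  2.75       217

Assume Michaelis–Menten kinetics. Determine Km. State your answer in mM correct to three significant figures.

From v = Vmax[S]/(Km+[S]), each point gives Vmax = v(Km+[S])/[S].
Equating: 110(Km+0.237)/0.237 = 217(Km+2.75)/2.75.
464.1·Km + 110 = 78.91·Km + 217, so (464.1 − 78.91)·Km = 217 − 110.
Km = 107.0/385.2 = 0.278 mM; then Vmax = 110(0.278+0.237)/0.237 = 239 μmol·min⁻¹.

0.278 mM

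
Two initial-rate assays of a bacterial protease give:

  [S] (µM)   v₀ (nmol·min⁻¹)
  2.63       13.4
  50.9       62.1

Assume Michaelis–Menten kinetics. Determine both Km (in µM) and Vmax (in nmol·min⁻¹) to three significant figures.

In reciprocal form, 1/v = (Km/Vmax)·(1/[S]) + 1/Vmax. The two points give (1/[S], 1/v) = (0.3802, 0.07463) and (0.01965, 0.01610).
Slope = (0.07463 − 0.01610)/(0.3802 − 0.01965) = 0.1623; intercept = 0.07463 − 0.1623×0.3802 = 0.01291.
Vmax = 1/intercept = 77.4 nmol·min⁻¹; Km = slope × Vmax = 0.1623 × 77.4 = 12.6 µM.

Km = 12.6 µM; Vmax = 77.4 nmol·min⁻¹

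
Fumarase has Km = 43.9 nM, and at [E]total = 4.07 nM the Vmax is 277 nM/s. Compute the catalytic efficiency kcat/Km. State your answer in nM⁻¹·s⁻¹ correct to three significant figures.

kcat = Vmax/[E]total = 277/4.07 = 68.1 s⁻¹.
kcat/Km = 68.1/43.9 = 1.55 nM⁻¹·s⁻¹.

1.55 nM⁻¹·s⁻¹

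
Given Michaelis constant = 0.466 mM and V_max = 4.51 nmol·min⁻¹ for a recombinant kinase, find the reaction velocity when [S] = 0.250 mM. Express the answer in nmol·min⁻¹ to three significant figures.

v = Vmax·[S]/(Km + [S]) = 4.51 × 0.250 / (0.466 + 0.250)
  = 1.128 / 0.7160 = 1.57 nmol·min⁻¹.

1.57 nmol·min⁻¹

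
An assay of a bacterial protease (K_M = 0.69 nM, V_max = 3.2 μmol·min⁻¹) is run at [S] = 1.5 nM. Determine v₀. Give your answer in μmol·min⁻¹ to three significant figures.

2.19 μmol·min⁻¹

[S]/(Km+[S]) = 1.5/2.190 = 0.6849, the fractional saturation.
v = 0.6849 × Vmax = 0.6849 × 3.2 = 2.19 μmol·min⁻¹.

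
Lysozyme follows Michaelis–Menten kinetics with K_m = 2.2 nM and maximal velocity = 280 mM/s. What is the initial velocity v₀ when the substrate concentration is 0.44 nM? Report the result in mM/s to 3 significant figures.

[S]/(Km+[S]) = 0.44/2.640 = 0.1667, the fractional saturation.
v = 0.1667 × Vmax = 0.1667 × 280 = 46.7 mM/s.

46.7 mM/s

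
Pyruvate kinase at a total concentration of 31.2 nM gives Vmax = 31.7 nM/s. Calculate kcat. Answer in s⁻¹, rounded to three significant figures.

1.02 s⁻¹

kcat = Vmax/[E]total = 31.7 nM/s / 31.2 nM = 1.02 s⁻¹.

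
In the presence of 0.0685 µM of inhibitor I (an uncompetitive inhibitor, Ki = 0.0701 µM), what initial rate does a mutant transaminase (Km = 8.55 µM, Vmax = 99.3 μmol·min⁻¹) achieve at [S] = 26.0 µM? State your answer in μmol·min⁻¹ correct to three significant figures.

With α = 1 + [I]/Ki = 1 + 0.0685/0.0701 = 1.977, the uncompetitive rate law is v = (Vmax/α)·[S] / (Km/α + [S]).
v = (99.3/1.977)×26.0 / (8.55/1.977 + 26.0) = 1306/30.32 = 43.1 μmol·min⁻¹.

43.1 μmol·min⁻¹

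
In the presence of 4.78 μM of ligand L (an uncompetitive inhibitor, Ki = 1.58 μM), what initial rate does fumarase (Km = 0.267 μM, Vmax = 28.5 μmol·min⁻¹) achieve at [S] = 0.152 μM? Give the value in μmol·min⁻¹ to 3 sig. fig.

4.93 μmol·min⁻¹

α = 1 + [I]/Ki = 1 + 4.78/1.58 = 4.025.
For an uncompetitive inhibitor, both parameters are divided by α, giving Vmax/α and Km/α: Km,app = 0.0663 μM, Vmax,app = 7.08 μmol·min⁻¹.
v = Vmax,app·[S]/(Km,app + [S]) = 7.08 × 0.152/(0.0663 + 0.152) = 4.93 μmol·min⁻¹.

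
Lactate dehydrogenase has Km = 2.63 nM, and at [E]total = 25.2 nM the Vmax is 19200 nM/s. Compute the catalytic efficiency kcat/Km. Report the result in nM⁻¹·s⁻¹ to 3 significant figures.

kcat = Vmax/[E]total = 19200/25.2 = 762 s⁻¹.
kcat/Km = 762/2.63 = 290 nM⁻¹·s⁻¹.

290 nM⁻¹·s⁻¹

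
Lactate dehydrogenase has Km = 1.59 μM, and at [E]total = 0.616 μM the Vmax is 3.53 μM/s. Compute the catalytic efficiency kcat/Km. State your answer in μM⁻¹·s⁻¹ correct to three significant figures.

3.60 μM⁻¹·s⁻¹

kcat = Vmax/[E]total = 3.53/0.616 = 5.73 s⁻¹.
kcat/Km = 5.73/1.59 = 3.60 μM⁻¹·s⁻¹.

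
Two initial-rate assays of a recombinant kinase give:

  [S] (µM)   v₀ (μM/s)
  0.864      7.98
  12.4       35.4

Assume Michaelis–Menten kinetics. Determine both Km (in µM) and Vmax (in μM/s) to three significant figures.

Km = 4.30 µM; Vmax = 47.7 μM/s

From v = Vmax[S]/(Km+[S]), each point gives Vmax = v(Km+[S])/[S].
Equating: 7.98(Km+0.864)/0.864 = 35.4(Km+12.4)/12.4.
9.236·Km + 7.98 = 2.855·Km + 35.4, so (9.236 − 2.855)·Km = 35.4 − 7.98.
Km = 27.42/6.381 = 4.30 µM; then Vmax = 7.98(4.30+0.864)/0.864 = 47.7 μM/s.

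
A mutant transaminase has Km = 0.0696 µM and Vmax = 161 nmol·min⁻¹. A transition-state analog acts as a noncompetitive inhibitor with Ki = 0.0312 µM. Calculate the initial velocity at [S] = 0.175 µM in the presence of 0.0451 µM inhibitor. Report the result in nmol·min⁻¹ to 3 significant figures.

α = 1 + [I]/Ki = 1 + 0.0451/0.0312 = 2.446.
For a noncompetitive inhibitor, Vmax is reduced to Vmax/α while Km is unchanged: Km,app = 0.0696 µM, Vmax,app = 65.8 nmol·min⁻¹.
v = Vmax,app·[S]/(Km,app + [S]) = 65.8 × 0.175/(0.0696 + 0.175) = 47.1 nmol·min⁻¹.

47.1 nmol·min⁻¹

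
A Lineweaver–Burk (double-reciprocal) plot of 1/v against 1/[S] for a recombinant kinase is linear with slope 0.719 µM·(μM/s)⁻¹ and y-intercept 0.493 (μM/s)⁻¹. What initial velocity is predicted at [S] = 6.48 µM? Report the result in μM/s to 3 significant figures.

The y-intercept is 1/Vmax, so Vmax = 1/0.493 = 2.03 μM/s.
The slope is Km/Vmax, so Km = 0.719 × 2.03 = 1.46 µM.
Then v = 2.03 × 6.48/(1.46 + 6.48) = 1.66 μM/s.

1.66 μM/s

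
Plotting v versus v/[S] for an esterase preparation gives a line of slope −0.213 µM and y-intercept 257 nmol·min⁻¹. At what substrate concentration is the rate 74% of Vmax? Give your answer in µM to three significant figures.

The Eadie–Hofstee slope gives Km = 0.213 µM (slope = −Km).
v/Vmax = [S]/(Km+[S]) = 0.74 ⇒ [S] = Km·0.74/(1−0.74) = 0.213 × 2.846 = 0.606 µM.

0.606 µM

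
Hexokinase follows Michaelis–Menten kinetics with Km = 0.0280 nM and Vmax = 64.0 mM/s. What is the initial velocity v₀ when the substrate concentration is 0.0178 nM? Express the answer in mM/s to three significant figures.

[S]/(Km+[S]) = 0.0178/0.04580 = 0.3886, the fractional saturation.
v = 0.3886 × Vmax = 0.3886 × 64.0 = 24.9 mM/s.

24.9 mM/s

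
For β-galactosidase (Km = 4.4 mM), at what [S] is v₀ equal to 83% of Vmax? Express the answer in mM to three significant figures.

v/Vmax = [S]/(Km+[S]) = 0.83, so [S] = Km·0.83/(1 − 0.83) = 4.4 × 4.882.
[S] = 21.5 mM.

21.5 mM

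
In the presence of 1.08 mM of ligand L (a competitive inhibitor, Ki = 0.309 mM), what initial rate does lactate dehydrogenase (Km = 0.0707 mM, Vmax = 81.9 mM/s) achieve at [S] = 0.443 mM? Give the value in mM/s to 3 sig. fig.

47.7 mM/s

α = 1 + [I]/Ki = 1 + 1.08/0.309 = 4.495.
For a competitive inhibitor, Vmax is unchanged and the apparent Km becomes α·Km: Km,app = 0.318 mM, Vmax,app = 81.9 mM/s.
v = Vmax,app·[S]/(Km,app + [S]) = 81.9 × 0.443/(0.318 + 0.443) = 47.7 mM/s.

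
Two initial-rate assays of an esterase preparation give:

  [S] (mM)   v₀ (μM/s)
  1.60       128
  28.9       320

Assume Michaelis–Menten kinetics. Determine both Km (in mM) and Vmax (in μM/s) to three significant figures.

Km = 2.79 mM; Vmax = 351 μM/s

From v = Vmax[S]/(Km+[S]), each point gives Vmax = v(Km+[S])/[S].
Equating: 128(Km+1.60)/1.60 = 320(Km+28.9)/28.9.
80.00·Km + 128 = 11.07·Km + 320, so (80.00 − 11.07)·Km = 320 − 128.
Km = 192.0/68.93 = 2.79 mM; then Vmax = 128(2.79+1.60)/1.60 = 351 μM/s.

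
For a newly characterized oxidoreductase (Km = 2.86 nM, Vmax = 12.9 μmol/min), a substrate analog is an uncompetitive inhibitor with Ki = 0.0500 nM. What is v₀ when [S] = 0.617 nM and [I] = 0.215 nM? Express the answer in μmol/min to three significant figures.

1.30 μmol/min

α = 1 + [I]/Ki = 1 + 0.215/0.0500 = 5.300.
For an uncompetitive inhibitor, both parameters are divided by α, giving Vmax/α and Km/α: Km,app = 0.540 nM, Vmax,app = 2.43 μmol/min.
v = Vmax,app·[S]/(Km,app + [S]) = 2.43 × 0.617/(0.540 + 0.617) = 1.30 μmol/min.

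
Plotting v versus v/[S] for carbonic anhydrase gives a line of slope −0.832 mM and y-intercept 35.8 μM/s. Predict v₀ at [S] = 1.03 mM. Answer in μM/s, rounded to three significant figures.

In the Eadie–Hofstee form v = Vmax − Km·(v/[S]), the slope is −Km and the intercept is Vmax, so Km = 0.832 mM and Vmax = 35.8 μM/s.
v = 35.8 × 1.03/(0.832 + 1.03) = 19.8 μM/s.

19.8 μM/s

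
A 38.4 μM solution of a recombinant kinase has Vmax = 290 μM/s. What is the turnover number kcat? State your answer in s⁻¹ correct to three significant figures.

7.55 s⁻¹

kcat = Vmax/[E]total = 290 μM/s / 38.4 μM = 7.55 s⁻¹.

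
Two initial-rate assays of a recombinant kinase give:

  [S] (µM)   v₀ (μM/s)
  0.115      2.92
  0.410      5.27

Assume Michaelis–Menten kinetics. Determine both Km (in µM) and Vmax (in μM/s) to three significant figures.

Km = 0.187 µM; Vmax = 7.68 μM/s

In reciprocal form, 1/v = (Km/Vmax)·(1/[S]) + 1/Vmax. The two points give (1/[S], 1/v) = (8.696, 0.3425) and (2.439, 0.1898).
Slope = (0.3425 − 0.1898)/(8.696 − 2.439) = 0.02441; intercept = 0.3425 − 0.02441×8.696 = 0.1302.
Vmax = 1/intercept = 7.68 μM/s; Km = slope × Vmax = 0.02441 × 7.68 = 0.187 µM.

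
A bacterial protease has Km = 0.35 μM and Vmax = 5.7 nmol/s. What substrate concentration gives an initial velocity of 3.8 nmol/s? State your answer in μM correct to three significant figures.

The required fractional saturation is v/Vmax = 3.8/5.7 = 0.6667.
Then [S]/(Km+[S]) = 0.6667 ⇒ [S] = 0.35 × 0.6667/(1 − 0.6667) = 0.700 μM.

0.700 μM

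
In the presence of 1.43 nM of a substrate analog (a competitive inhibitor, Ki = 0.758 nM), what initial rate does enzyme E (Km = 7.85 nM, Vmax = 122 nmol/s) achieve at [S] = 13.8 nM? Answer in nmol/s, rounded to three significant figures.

α = 1 + [I]/Ki = 1 + 1.43/0.758 = 2.887.
For a competitive inhibitor, Vmax is unchanged and the apparent Km becomes α·Km: Km,app = 22.7 nM, Vmax,app = 122 nmol/s.
v = Vmax,app·[S]/(Km,app + [S]) = 122 × 13.8/(22.7 + 13.8) = 46.2 nmol/s.

46.2 nmol/s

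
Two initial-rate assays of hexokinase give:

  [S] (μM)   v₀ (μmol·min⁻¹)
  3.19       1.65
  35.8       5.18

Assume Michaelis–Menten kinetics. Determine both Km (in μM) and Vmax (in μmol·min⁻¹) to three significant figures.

Km = 9.48 μM; Vmax = 6.55 μmol·min⁻¹

From v = Vmax[S]/(Km+[S]), each point gives Vmax = v(Km+[S])/[S].
Equating: 1.65(Km+3.19)/3.19 = 5.18(Km+35.8)/35.8.
0.5172·Km + 1.65 = 0.1447·Km + 5.18, so (0.5172 − 0.1447)·Km = 5.18 − 1.65.
Km = 3.530/0.3725 = 9.48 μM; then Vmax = 1.65(9.48+3.19)/3.19 = 6.55 μmol·min⁻¹.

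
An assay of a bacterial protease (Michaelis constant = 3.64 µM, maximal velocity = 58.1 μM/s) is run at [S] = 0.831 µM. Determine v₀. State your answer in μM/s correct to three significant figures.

10.8 μM/s

[S]/(Km+[S]) = 0.831/4.471 = 0.1859, the fractional saturation.
v = 0.1859 × Vmax = 0.1859 × 58.1 = 10.8 μM/s.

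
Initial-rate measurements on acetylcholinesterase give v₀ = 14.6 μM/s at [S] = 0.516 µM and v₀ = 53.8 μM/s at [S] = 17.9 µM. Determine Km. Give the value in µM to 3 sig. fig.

1.55 µM

From v = Vmax[S]/(Km+[S]), each point gives Vmax = v(Km+[S])/[S].
Equating: 14.6(Km+0.516)/0.516 = 53.8(Km+17.9)/17.9.
28.29·Km + 14.6 = 3.006·Km + 53.8, so (28.29 − 3.006)·Km = 53.8 − 14.6.
Km = 39.20/25.29 = 1.55 µM; then Vmax = 14.6(1.55+0.516)/0.516 = 58.5 μM/s.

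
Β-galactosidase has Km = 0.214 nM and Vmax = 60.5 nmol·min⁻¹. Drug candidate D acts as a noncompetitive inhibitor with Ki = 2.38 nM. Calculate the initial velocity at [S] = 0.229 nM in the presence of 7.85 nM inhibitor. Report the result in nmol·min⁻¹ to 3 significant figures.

α = 1 + [I]/Ki = 1 + 7.85/2.38 = 4.298.
For a noncompetitive inhibitor, Vmax is reduced to Vmax/α while Km is unchanged: Km,app = 0.214 nM, Vmax,app = 14.1 nmol·min⁻¹.
v = Vmax,app·[S]/(Km,app + [S]) = 14.1 × 0.229/(0.214 + 0.229) = 7.28 nmol·min⁻¹.

7.28 nmol·min⁻¹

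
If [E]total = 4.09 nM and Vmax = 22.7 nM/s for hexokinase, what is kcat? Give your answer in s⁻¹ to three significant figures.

5.55 s⁻¹

kcat = Vmax/[E]total = 22.7 nM/s / 4.09 nM = 5.55 s⁻¹.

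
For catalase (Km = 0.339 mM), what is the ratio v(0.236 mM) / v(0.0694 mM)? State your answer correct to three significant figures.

2.42

Since Vmax cancels, v₂/v₁ = [S]₂(Km+[S]₁) / [S]₁(Km+[S]₂).
= 0.236×(0.339+0.0694) / (0.0694×(0.339+0.236)) = 0.09638/0.03990 = 2.42.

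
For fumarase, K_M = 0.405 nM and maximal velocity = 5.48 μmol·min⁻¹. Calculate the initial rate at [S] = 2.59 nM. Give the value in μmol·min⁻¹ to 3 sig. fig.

4.74 μmol·min⁻¹

v = Vmax·[S]/(Km + [S]) = 5.48 × 2.59 / (0.405 + 2.59)
  = 14.19 / 2.995 = 4.74 μmol·min⁻¹.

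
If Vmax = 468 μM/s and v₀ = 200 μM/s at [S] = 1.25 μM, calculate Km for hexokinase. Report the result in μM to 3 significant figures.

1.68 μM

From v = Vmax[S]/(Km+[S]), Km = [S](Vmax − v)/v.
Km = 1.25 × (468 − 200) / 200 = 335.0/200 = 1.68 μM.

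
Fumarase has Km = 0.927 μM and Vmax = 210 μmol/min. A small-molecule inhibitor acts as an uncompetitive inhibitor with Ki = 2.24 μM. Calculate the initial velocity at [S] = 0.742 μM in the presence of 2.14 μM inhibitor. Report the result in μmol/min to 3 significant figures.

65.5 μmol/min

α = 1 + [I]/Ki = 1 + 2.14/2.24 = 1.955.
For an uncompetitive inhibitor, both parameters are divided by α, giving Vmax/α and Km/α: Km,app = 0.474 μM, Vmax,app = 107 μmol/min.
v = Vmax,app·[S]/(Km,app + [S]) = 107 × 0.742/(0.474 + 0.742) = 65.5 μmol/min.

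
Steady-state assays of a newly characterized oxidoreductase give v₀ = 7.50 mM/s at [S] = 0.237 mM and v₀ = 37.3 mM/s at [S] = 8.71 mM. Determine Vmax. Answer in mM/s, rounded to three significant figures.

42.0 mM/s

In reciprocal form, 1/v = (Km/Vmax)·(1/[S]) + 1/Vmax. The two points give (1/[S], 1/v) = (4.219, 0.1333) and (0.1148, 0.02681).
Slope = (0.1333 − 0.02681)/(4.219 − 0.1148) = 0.02595; intercept = 0.1333 − 0.02595×4.219 = 0.02383.
Vmax = 1/intercept = 42.0 mM/s; Km = slope × Vmax = 0.02595 × 42.0 = 1.09 mM.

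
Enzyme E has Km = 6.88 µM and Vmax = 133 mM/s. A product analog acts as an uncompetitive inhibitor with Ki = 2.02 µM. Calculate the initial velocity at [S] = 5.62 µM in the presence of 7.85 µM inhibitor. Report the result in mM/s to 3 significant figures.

With α = 1 + [I]/Ki = 1 + 7.85/2.02 = 4.886, the uncompetitive rate law is v = (Vmax/α)·[S] / (Km/α + [S]).
v = (133/4.886)×5.62 / (6.88/4.886 + 5.62) = 153.0/7.028 = 21.8 mM/s.

21.8 mM/s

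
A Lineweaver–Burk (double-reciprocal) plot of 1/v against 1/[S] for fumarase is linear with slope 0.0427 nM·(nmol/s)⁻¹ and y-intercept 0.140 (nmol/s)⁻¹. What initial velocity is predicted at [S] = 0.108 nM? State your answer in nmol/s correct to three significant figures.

1.87 nmol/s

The y-intercept is 1/Vmax, so Vmax = 1/0.140 = 7.14 nmol/s.
The slope is Km/Vmax, so Km = 0.0427 × 7.14 = 0.305 nM.
Then v = 7.14 × 0.108/(0.305 + 0.108) = 1.87 nmol/s.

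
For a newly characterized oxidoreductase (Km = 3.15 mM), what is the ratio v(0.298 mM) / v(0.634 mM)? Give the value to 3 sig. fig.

Since Vmax cancels, v₂/v₁ = [S]₂(Km+[S]₁) / [S]₁(Km+[S]₂).
= 0.298×(3.15+0.634) / (0.634×(3.15+0.298)) = 1.128/2.186 = 0.516.

0.516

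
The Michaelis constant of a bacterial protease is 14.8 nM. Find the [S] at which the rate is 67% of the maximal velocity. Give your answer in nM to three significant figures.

30.0 nM

v/Vmax = [S]/(Km+[S]) = 0.67, so [S] = Km·0.67/(1 − 0.67) = 14.8 × 2.030.
[S] = 30.0 nM.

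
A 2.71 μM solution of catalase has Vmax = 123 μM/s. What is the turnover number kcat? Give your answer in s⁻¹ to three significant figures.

kcat = Vmax/[E]total = 123 μM/s / 2.71 μM = 45.4 s⁻¹.

45.4 s⁻¹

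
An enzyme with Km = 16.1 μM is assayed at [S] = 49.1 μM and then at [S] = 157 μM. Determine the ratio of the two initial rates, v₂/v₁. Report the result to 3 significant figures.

The fractional saturations are [S]/(Km+[S]) = 49.1/65.20 = 0.7531 and 157/173.1 = 0.9070.
v₂/v₁ is just their ratio: 0.9070/0.7531 = 1.20.

1.20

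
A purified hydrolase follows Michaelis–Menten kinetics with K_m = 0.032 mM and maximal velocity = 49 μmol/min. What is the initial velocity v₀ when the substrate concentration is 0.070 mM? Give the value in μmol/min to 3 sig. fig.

[S]/(Km+[S]) = 0.070/0.1020 = 0.6863, the fractional saturation.
v = 0.6863 × Vmax = 0.6863 × 49 = 33.6 μmol/min.

33.6 μmol/min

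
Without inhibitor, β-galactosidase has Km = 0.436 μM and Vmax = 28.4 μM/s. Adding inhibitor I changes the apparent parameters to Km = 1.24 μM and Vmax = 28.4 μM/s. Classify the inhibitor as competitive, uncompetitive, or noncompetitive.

competitive

Km increases (0.436 → 1.24 μM) while Vmax is unchanged — the hallmark of competitive inhibition.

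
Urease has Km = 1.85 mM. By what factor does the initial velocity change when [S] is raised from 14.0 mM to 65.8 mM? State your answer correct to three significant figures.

1.10

The fractional saturations are [S]/(Km+[S]) = 14.0/15.85 = 0.8833 and 65.8/67.65 = 0.9727.
v₂/v₁ is just their ratio: 0.9727/0.8833 = 1.10.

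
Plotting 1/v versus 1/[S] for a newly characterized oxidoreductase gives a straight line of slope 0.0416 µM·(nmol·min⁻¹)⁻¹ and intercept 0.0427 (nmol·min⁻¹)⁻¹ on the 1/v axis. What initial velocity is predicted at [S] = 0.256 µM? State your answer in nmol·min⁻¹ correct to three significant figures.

The y-intercept is 1/Vmax, so Vmax = 1/0.0427 = 23.4 nmol·min⁻¹.
The slope is Km/Vmax, so Km = 0.0416 × 23.4 = 0.974 µM.
Then v = 23.4 × 0.256/(0.974 + 0.256) = 4.87 nmol·min⁻¹.

4.87 nmol·min⁻¹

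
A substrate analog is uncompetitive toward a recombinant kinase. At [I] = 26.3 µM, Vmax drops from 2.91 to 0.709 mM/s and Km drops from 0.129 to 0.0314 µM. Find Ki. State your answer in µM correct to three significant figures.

8.47 µM

Uncompetitive: Vmax,app = Vmax/α (and Km,app = Km/α) with α = 1 + [I]/Ki.
α = Vmax/Vmax,app = 2.91/0.709 = 4.104.
Ki = [I]/(α − 1) = 26.3/3.104 = 8.47 µM.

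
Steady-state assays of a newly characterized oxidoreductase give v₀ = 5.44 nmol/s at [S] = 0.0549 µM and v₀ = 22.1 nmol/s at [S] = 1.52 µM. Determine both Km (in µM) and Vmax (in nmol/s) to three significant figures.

In reciprocal form, 1/v = (Km/Vmax)·(1/[S]) + 1/Vmax. The two points give (1/[S], 1/v) = (18.21, 0.1838) and (0.6579, 0.04525).
Slope = (0.1838 − 0.04525)/(18.21 − 0.6579) = 0.007893; intercept = 0.1838 − 0.007893×18.21 = 0.04006.
Vmax = 1/intercept = 25.0 nmol/s; Km = slope × Vmax = 0.007893 × 25.0 = 0.197 µM.

Km = 0.197 µM; Vmax = 25.0 nmol/s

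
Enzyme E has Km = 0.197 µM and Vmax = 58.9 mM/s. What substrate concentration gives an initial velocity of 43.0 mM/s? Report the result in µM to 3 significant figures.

0.533 µM

Rearranging v = Vmax[S]/(Km+[S]) gives [S] = Km·v/(Vmax − v).
[S] = 0.197 × 43.0 / (58.9 − 43.0) = 8.471/15.90 = 0.533 µM.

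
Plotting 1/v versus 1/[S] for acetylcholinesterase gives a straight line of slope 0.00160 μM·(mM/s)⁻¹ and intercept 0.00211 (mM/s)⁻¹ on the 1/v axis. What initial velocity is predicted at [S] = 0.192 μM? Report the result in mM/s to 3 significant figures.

The y-intercept is 1/Vmax, so Vmax = 1/0.00211 = 474 mM/s.
The slope is Km/Vmax, so Km = 0.00160 × 474 = 0.758 μM.
Then v = 474 × 0.192/(0.758 + 0.192) = 95.8 mM/s.

95.8 mM/s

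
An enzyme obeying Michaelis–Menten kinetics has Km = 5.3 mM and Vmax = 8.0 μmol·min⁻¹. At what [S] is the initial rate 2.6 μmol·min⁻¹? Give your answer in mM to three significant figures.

Rearranging v = Vmax[S]/(Km+[S]) gives [S] = Km·v/(Vmax − v).
[S] = 5.3 × 2.6 / (8.0 − 2.6) = 13.78/5.400 = 2.55 mM.

2.55 mM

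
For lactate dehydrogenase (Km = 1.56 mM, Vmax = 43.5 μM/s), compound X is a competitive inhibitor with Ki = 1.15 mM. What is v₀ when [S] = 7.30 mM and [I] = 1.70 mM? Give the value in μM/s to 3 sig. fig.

28.4 μM/s

α = 1 + [I]/Ki = 1 + 1.70/1.15 = 2.478.
For a competitive inhibitor, Vmax is unchanged and the apparent Km becomes α·Km: Km,app = 3.87 mM, Vmax,app = 43.5 μM/s.
v = Vmax,app·[S]/(Km,app + [S]) = 43.5 × 7.30/(3.87 + 7.30) = 28.4 μM/s.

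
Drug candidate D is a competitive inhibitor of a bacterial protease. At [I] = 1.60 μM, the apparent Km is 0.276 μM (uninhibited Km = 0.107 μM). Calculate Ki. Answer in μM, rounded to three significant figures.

Competitive: Km,app = α·Km with α = 1 + [I]/Ki.
α = Km,app/Km = 0.276/0.107 = 2.579.
Since α = 1 + [I]/Ki, [I]/Ki = 2.579 − 1 = 1.579 and Ki = 1.60/1.579 = 1.01 μM.

1.01 μM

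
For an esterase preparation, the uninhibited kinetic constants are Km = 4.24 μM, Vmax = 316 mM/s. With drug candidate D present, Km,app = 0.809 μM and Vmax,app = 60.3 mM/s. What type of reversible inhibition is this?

Both Km and Vmax decrease by the same factor (~5.24-fold) — characteristic of uncompetitive inhibition.

uncompetitive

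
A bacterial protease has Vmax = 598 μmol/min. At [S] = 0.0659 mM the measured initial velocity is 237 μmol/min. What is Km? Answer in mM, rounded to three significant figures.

From v = Vmax[S]/(Km+[S]), Km = [S](Vmax − v)/v.
Km = 0.0659 × (598 − 237) / 237 = 23.79/237 = 0.100 mM.

0.100 mM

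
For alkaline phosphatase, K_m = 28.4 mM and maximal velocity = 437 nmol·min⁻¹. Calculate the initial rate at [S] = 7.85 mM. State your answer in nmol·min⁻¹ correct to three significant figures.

94.6 nmol·min⁻¹

[S]/(Km+[S]) = 7.85/36.25 = 0.2166, the fractional saturation.
v = 0.2166 × Vmax = 0.2166 × 437 = 94.6 nmol·min⁻¹.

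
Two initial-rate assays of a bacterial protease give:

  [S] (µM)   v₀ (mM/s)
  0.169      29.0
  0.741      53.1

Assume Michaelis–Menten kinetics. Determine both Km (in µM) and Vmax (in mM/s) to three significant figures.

In reciprocal form, 1/v = (Km/Vmax)·(1/[S]) + 1/Vmax. The two points give (1/[S], 1/v) = (5.917, 0.03448) and (1.350, 0.01883).
Slope = (0.03448 − 0.01883)/(5.917 − 1.350) = 0.003426; intercept = 0.03448 − 0.003426×5.917 = 0.01421.
Vmax = 1/intercept = 70.4 mM/s; Km = slope × Vmax = 0.003426 × 70.4 = 0.241 µM.

Km = 0.241 µM; Vmax = 70.4 mM/s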